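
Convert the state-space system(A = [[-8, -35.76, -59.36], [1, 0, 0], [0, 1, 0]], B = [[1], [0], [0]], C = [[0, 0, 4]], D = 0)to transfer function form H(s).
H(s) = C(sI - A)⁻¹B + D.
Characteristic polynomial det(sI - A) = s^3 + 8*s^2 + 35.76*s + 59.36.
Numerator from C·adj(sI-A)·B + D·det(sI-A) = 4.
H(s) = (4)/(s^3 + 8*s^2 + 35.76*s + 59.36)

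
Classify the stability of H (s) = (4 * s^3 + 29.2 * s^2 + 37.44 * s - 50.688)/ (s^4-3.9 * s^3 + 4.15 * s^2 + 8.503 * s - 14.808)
Denominator: s^4 - 3.9*s^3 + 4.15*s^2 + 8.503*s - 14.808 = (s - 1.6)(s + 1.5)(s^2 - 3.8*s + 6.17). Poles: -1.5, 1.6, 1.9 + 1.6j, 1.9 - 1.6j. Unstable (3 pole(s) in RHP)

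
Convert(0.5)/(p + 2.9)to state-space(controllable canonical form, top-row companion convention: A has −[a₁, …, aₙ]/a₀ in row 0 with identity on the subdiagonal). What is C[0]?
Reachable canonical form: C = numerator coefficients (right-aligned, zero-padded to length n).
num = 0.5, C = [[0.5]].
C[0] = 0.5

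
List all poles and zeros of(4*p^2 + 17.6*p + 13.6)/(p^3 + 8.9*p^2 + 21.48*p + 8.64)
Set denominator = 0: p^3 + 8.9*p^2 + 21.48*p + 8.64 = (p + 0.5)(p + 3.6)(p + 4.8) = 0 → Poles: -0.5, -3.6, -4.8
Set numerator = 0: 4*p^2 + 17.6*p + 13.6 = 4*(p + 3.4)(p + 1) = 0 → Zeros: -1, -3.4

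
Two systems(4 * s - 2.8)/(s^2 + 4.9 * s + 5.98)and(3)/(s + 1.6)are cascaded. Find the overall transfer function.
Series: H = H₁ · H₂ = (n₁·n₂)/(d₁·d₂).
Num: n₁·n₂ = 12*s - 8.4. Den: d₁·d₂ = s^3 + 6.5*s^2 + 13.82*s + 9.568.
H(s) = (12*s - 8.4)/(s^3 + 6.5*s^2 + 13.82*s + 9.568)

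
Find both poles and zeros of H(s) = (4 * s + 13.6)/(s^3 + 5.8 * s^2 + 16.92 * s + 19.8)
Set denominator = 0: s^3 + 5.8*s^2 + 16.92*s + 19.8 = (s + 2.2)(s^2 + 3.6*s + 9) = 0 → Poles: -1.8 + 2.4j, -1.8 - 2.4j, -2.2
Set numerator = 0: 4*s + 13.6 = 0 → Zeros: -3.4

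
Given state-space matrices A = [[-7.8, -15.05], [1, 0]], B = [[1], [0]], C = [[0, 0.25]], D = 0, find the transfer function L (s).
L(s) = C(sI - A)⁻¹B + D.
Characteristic polynomial det(sI - A) = s^2 + 7.8*s + 15.05.
Numerator from C·adj(sI-A)·B + D·det(sI-A) = 0.25.
L(s) = (0.25)/(s^2 + 7.8*s + 15.05)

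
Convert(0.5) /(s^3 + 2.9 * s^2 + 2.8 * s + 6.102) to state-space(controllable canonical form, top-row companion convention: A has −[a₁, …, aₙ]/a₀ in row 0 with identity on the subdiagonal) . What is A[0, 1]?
Reachable canonical form for den = s^3 + 2.9*s^2 + 2.8*s + 6.102: top row of A = -[a₁,a₂,...,aₙ]/a₀, ones on the subdiagonal, zeros elsewhere.
A = [[-2.9, -2.8, -6.102], [1, 0, 0], [0, 1, 0]].
A[0,1] = -2.8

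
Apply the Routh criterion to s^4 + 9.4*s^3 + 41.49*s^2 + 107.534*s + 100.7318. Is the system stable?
Routh array:
s^4: [1, 41.49, 100.7318]; s^3: [9.4, 107.534]; s^2: [30.0502, 100.7318]; s^1: [76.0241]; s^0: [100.7318]
First column: [1, 9.4, 30.0502, 76.0241, 100.7318]. Sign changes = 0.
Yes, stable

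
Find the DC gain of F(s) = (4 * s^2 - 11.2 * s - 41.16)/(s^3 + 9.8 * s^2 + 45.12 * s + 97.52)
DC gain = F(0) = num(0)/den(0) = -41.16/97.52 = -0.4221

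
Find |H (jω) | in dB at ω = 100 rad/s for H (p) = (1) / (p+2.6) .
Substitute p = j*100: H(j100) = 0.000259824 - 0.00999324j.
|H(j100)| = sqrt(Re² + Im²) = 0.009997.
20*log₁₀(0.009997) = -40.00 dB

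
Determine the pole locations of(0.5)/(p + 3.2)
Set denominator = 0: p + 3.2 = 0 → Poles: -3.2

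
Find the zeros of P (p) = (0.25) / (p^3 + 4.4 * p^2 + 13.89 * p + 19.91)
Numerator is a nonzero constant (0.25) → Zeros: none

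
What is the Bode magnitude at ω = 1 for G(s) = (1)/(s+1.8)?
Substitute s = j*1: G(j1) = 0.424528 - 0.235849j.
|G(j1)| = sqrt(Re² + Im²) = 0.4856.
20*log₁₀(0.4856) = -6.27 dB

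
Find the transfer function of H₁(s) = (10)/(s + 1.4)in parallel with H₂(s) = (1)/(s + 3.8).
Parallel: H = H₁ + H₂ = (n₁·d₂ + n₂·d₁)/(d₁·d₂).
n₁·d₂ = 10*s + 38. n₂·d₁ = s + 1.4. Sum = 11*s + 39.4. d₁·d₂ = s^2 + 5.2*s + 5.32.
H(s) = (11*s + 39.4)/(s^2 + 5.2*s + 5.32)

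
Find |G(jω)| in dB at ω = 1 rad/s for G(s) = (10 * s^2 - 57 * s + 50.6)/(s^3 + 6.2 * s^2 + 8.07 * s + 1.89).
Substitute s = j*1: G(j1) = -8.4301 - 0.603433j.
|G(j1)| = sqrt(Re² + Im²) = 8.452.
20*log₁₀(8.452) = 18.54 dB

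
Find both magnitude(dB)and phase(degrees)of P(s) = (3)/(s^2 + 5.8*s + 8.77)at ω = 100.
Substitute s = j*100: P(j100) = -0.000299255 - 1.7372e-05j.
|P| = 20*log₁₀(sqrt(Re²+Im²)) = -70.46 dB.
∠P = atan2(Im, Re) = -176.68°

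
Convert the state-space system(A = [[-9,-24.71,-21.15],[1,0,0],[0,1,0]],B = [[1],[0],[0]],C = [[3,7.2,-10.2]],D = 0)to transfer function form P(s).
P(s) = C(sI - A)⁻¹B + D.
Characteristic polynomial det(sI - A) = s^3 + 9*s^2 + 24.71*s + 21.15.
Numerator from C·adj(sI-A)·B + D·det(sI-A) = 3*s^2 + 7.2*s - 10.2.
P(s) = (3*s^2 + 7.2*s - 10.2)/(s^3 + 9*s^2 + 24.71*s + 21.15)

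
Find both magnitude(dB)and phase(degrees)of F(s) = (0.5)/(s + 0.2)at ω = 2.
Substitute s = j*2: F(j2) = 0.0247525 - 0.247525j.
|F| = 20*log₁₀(sqrt(Re²+Im²)) = -12.08 dB.
∠F = atan2(Im, Re) = -84.29°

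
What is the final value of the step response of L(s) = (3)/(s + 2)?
FVT: lim_{t→∞} y(t) = lim_{s→0} s*Y(s) where Y(s) = L(s)/s.
= lim_{s→0} L(s) = L(0) = num(0)/den(0) = 3/2 = 1.5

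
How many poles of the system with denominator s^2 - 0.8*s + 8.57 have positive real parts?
Poles: 0.4 + 2.9j, 0.4 - 2.9j. RHP poles (Re>0): 2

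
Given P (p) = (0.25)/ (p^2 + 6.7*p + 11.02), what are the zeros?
Numerator is a nonzero constant (0.25) → Zeros: none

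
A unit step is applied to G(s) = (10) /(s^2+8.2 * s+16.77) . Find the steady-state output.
FVT: lim_{t→∞} y(t) = lim_{s→0} s*Y(s) where Y(s) = G(s)/s.
= lim_{s→0} G(s) = G(0) = num(0)/den(0) = 10/16.77 = 0.5963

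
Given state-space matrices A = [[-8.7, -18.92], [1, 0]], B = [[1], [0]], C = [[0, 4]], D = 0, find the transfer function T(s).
T(s) = C(sI - A)⁻¹B + D.
Characteristic polynomial det(sI - A) = s^2 + 8.7*s + 18.92.
Numerator from C·adj(sI-A)·B + D·det(sI-A) = 4.
T(s) = (4)/(s^2 + 8.7*s + 18.92)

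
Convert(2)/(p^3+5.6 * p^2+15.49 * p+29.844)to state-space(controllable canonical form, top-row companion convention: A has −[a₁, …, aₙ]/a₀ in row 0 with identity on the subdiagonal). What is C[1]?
Reachable canonical form: C = numerator coefficients (right-aligned, zero-padded to length n).
num = 2, C = [[0, 0, 2]].
C[1] = 0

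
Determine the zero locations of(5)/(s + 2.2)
Numerator is a nonzero constant (5) → Zeros: none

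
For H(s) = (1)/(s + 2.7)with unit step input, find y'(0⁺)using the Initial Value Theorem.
IVT: y'(0⁺) = lim_{s→∞} s²·Y(s) = lim_{s→∞} s·H(s).
deg(num) = 0, deg(den) = 1, relative degree = 1, so s·H(s) → (leading num)/(leading den) = 1/1 = 1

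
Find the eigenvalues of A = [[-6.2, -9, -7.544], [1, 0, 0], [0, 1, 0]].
Eigenvalues solve det(λI - A) = 0.
Characteristic polynomial: λ^3 + 6.2*λ^2 + 9*λ + 7.544 = 0.
Factor: (λ + 4.6)(λ^2 + 1.6*λ + 1.64) = 0.
Roots: -0.8 + 1j, -0.8 - 1j, -4.6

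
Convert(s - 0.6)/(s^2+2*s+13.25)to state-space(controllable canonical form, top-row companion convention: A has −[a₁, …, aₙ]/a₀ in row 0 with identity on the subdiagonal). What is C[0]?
Reachable canonical form: C = numerator coefficients (right-aligned, zero-padded to length n).
num = s - 0.6, C = [[1, -0.6]].
C[0] = 1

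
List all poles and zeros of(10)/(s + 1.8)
Set denominator = 0: s + 1.8 = 0 → Poles: -1.8
Numerator is a nonzero constant (10) → Zeros: none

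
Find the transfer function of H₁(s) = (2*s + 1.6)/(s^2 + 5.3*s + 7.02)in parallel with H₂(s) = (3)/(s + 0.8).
Parallel: H = H₁ + H₂ = (n₁·d₂ + n₂·d₁)/(d₁·d₂).
n₁·d₂ = 2*s^2 + 3.2*s + 1.28. n₂·d₁ = 3*s^2 + 15.9*s + 21.06. Sum = 5*s^2 + 19.1*s + 22.34. d₁·d₂ = s^3 + 6.1*s^2 + 11.26*s + 5.616.
H(s) = (5*s^2 + 19.1*s + 22.34)/(s^3 + 6.1*s^2 + 11.26*s + 5.616)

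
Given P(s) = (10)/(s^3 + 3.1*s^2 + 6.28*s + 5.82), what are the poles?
Set denominator = 0: s^3 + 3.1*s^2 + 6.28*s + 5.82 = (s + 1.5)(s^2 + 1.6*s + 3.88) = 0 → Poles: -0.8 + 1.8j, -0.8 - 1.8j, -1.5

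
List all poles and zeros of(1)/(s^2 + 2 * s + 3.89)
Set denominator = 0: s^2 + 2*s + 3.89 = 0 → Poles: -1 + 1.7j, -1 - 1.7j
Numerator is a nonzero constant (1) → Zeros: none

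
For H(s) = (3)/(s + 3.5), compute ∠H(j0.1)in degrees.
Substitute s = j*0.1: H(j0.1) = 0.856444 - 0.0244698j.
∠H(j0.1) = atan2(Im, Re) = atan2(-0.0244698, 0.856444) = -1.64°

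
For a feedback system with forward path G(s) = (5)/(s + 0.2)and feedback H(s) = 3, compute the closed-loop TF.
Closed-loop T = G/(1+GH).
Numerator: G_num * H_den = 5.
Denominator: G_den * H_den + G_num * H_num = (s + 0.2) + (15) = s + 15.2.
T(s) = (5)/(s + 15.2)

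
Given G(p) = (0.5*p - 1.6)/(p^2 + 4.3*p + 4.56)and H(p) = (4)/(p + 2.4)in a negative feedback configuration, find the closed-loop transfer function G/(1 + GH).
Closed-loop T = G/(1+GH).
Numerator: G_num * H_den = 0.5*p^2 - 0.4*p - 3.84.
Denominator: G_den * H_den + G_num * H_num = (p^3 + 6.7*p^2 + 14.88*p + 10.944) + (2*p - 6.4) = p^3 + 6.7*p^2 + 16.88*p + 4.544.
T(p) = (0.5*p^2 - 0.4*p - 3.84)/(p^3 + 6.7*p^2 + 16.88*p + 4.544)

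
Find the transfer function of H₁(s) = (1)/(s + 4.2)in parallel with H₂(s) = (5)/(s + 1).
Parallel: H = H₁ + H₂ = (n₁·d₂ + n₂·d₁)/(d₁·d₂).
n₁·d₂ = s + 1. n₂·d₁ = 5*s + 21. Sum = 6*s + 22. d₁·d₂ = s^2 + 5.2*s + 4.2.
H(s) = (6*s + 22)/(s^2 + 5.2*s + 4.2)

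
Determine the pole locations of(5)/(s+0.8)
Set denominator = 0: s + 0.8 = 0 → Poles: -0.8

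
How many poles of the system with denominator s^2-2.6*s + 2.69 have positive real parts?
Poles: 1.3 + 1j, 1.3 - 1j. RHP poles (Re>0): 2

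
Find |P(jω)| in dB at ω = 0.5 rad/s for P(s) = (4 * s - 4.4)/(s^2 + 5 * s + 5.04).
Substitute s = j*0.5: P(j0.5) = -0.550659 + 0.704937j.
|P(j0.5)| = sqrt(Re² + Im²) = 0.8945.
20*log₁₀(0.8945) = -0.97 dB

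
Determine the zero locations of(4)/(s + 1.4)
Numerator is a nonzero constant (4) → Zeros: none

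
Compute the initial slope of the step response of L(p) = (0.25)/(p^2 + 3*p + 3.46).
IVT: y'(0⁺) = lim_{p→∞} p²·Y(p) = lim_{p→∞} p·L(p).
deg(num) = 0, deg(den) = 2, relative degree = 2 ≥ 2, so p·L(p) → 0. Initial slope = 0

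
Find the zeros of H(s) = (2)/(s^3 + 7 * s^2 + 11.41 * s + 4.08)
Numerator is a nonzero constant (2) → Zeros: none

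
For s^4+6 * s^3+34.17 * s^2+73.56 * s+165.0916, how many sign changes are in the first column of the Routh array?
Routh array:
s^4: [1, 34.17, 165.0916]; s^3: [6, 73.56]; s^2: [21.91, 165.0916]; s^1: [28.3501]; s^0: [165.0916]
First column: [1, 6, 21.91, 28.3501, 165.0916]. Sign changes = 0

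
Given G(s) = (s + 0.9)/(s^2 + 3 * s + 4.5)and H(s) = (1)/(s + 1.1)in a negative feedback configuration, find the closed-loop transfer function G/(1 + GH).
Closed-loop T = G/(1+GH).
Numerator: G_num * H_den = s^2 + 2*s + 0.99.
Denominator: G_den * H_den + G_num * H_num = (s^3 + 4.1*s^2 + 7.8*s + 4.95) + (s + 0.9) = s^3 + 4.1*s^2 + 8.8*s + 5.85.
T(s) = (s^2 + 2*s + 0.99)/(s^3 + 4.1*s^2 + 8.8*s + 5.85)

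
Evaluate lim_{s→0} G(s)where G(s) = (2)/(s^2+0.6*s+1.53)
DC gain = G(0) = num(0)/den(0) = 2/1.53 = 1.307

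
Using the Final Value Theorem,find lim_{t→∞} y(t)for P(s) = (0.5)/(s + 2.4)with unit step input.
FVT: lim_{t→∞} y(t) = lim_{s→0} s*Y(s) where Y(s) = P(s)/s.
= lim_{s→0} P(s) = P(0) = num(0)/den(0) = 0.5/2.4 = 0.2083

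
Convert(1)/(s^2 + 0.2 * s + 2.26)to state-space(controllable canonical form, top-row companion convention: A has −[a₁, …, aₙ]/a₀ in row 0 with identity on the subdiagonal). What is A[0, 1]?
Reachable canonical form for den = s^2 + 0.2*s + 2.26: top row of A = -[a₁,a₂,...,aₙ]/a₀, ones on the subdiagonal, zeros elsewhere.
A = [[-0.2, -2.26], [1, 0]].
A[0,1] = -2.26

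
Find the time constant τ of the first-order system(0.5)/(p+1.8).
First-order system: τ = -1/pole. Pole = -1.8. τ = -1/(-1.8) = 0.5556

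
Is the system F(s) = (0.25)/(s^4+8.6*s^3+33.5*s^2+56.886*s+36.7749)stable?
Denominator: s^4 + 8.6*s^3 + 33.5*s^2 + 56.886*s + 36.7749 = (s^2 + 3*s + 2.61)(s^2 + 5.6*s + 14.09). Poles: -1.5 + 0.6j, -1.5 - 0.6j, -2.8 + 2.5j, -2.8 - 2.5j. All Re(p)<0: Yes (stable)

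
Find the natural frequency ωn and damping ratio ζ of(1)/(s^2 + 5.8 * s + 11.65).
Underdamped: complex pole -2.9 + 1.8j. ωn = |pole| = 3.413, ζ = -Re(pole)/ωn = 0.8496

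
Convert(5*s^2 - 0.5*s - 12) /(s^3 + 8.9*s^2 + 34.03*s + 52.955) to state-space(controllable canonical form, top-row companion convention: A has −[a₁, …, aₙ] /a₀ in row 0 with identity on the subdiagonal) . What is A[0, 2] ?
Reachable canonical form for den = s^3 + 8.9*s^2 + 34.03*s + 52.955: top row of A = -[a₁,a₂,...,aₙ]/a₀, ones on the subdiagonal, zeros elsewhere.
A = [[-8.9, -34.03, -52.955], [1, 0, 0], [0, 1, 0]].
A[0,2] = -52.955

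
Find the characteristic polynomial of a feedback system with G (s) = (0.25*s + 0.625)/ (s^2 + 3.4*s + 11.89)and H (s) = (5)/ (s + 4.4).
Characteristic poly = G_den * H_den + G_num * H_num = (s^3 + 7.8*s^2 + 26.85*s + 52.316) + (1.25*s + 3.125) = s^3 + 7.8*s^2 + 28.1*s + 55.441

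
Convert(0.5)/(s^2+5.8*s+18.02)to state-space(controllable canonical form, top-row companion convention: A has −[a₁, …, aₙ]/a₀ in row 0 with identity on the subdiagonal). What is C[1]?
Reachable canonical form: C = numerator coefficients (right-aligned, zero-padded to length n).
num = 0.5, C = [[0, 0.5]].
C[1] = 0.5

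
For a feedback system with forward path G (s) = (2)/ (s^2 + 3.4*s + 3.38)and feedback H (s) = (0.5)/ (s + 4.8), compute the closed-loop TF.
Closed-loop T = G/(1+GH).
Numerator: G_num * H_den = 2*s + 9.6.
Denominator: G_den * H_den + G_num * H_num = (s^3 + 8.2*s^2 + 19.7*s + 16.224) + (1) = s^3 + 8.2*s^2 + 19.7*s + 17.224.
T(s) = (2*s + 9.6)/(s^3 + 8.2*s^2 + 19.7*s + 17.224)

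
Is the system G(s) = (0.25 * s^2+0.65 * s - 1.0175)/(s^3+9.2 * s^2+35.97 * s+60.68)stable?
Denominator: s^3 + 9.2*s^2 + 35.97*s + 60.68 = (s + 4)(s^2 + 5.2*s + 15.17). Poles: -2.6 + 2.9j, -2.6 - 2.9j, -4. All Re(p)<0: Yes (stable)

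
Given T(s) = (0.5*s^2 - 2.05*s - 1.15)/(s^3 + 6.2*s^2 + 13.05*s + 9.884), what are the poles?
Set denominator = 0: s^3 + 6.2*s^2 + 13.05*s + 9.884 = (s + 2.8)(s^2 + 3.4*s + 3.53) = 0 → Poles: -1.7 + 0.8j, -1.7 - 0.8j, -2.8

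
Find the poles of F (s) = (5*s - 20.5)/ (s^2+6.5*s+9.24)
Set denominator = 0: s^2 + 6.5*s + 9.24 = (s + 2.1)(s + 4.4) = 0 → Poles: -2.1, -4.4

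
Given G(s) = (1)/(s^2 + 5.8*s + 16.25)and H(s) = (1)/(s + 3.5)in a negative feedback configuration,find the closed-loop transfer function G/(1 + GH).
Closed-loop T = G/(1+GH).
Numerator: G_num * H_den = s + 3.5.
Denominator: G_den * H_den + G_num * H_num = (s^3 + 9.3*s^2 + 36.55*s + 56.875) + (1) = s^3 + 9.3*s^2 + 36.55*s + 57.875.
T(s) = (s + 3.5)/(s^3 + 9.3*s^2 + 36.55*s + 57.875)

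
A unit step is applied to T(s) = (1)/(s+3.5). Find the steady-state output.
FVT: lim_{t→∞} y(t) = lim_{s→0} s*Y(s) where Y(s) = T(s)/s.
= lim_{s→0} T(s) = T(0) = num(0)/den(0) = 1/3.5 = 0.2857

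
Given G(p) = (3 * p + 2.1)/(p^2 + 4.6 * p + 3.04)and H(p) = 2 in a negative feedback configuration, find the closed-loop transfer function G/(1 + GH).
Closed-loop T = G/(1+GH).
Numerator: G_num * H_den = 3*p + 2.1.
Denominator: G_den * H_den + G_num * H_num = (p^2 + 4.6*p + 3.04) + (6*p + 4.2) = p^2 + 10.6*p + 7.24.
T(p) = (3*p + 2.1)/(p^2 + 10.6*p + 7.24)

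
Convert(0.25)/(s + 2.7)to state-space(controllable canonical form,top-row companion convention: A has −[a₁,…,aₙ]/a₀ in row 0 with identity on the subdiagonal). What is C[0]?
Reachable canonical form: C = numerator coefficients (right-aligned, zero-padded to length n).
num = 0.25, C = [[0.25]].
C[0] = 0.25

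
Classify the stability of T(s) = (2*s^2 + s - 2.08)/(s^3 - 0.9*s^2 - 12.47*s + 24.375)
Denominator: s^3 - 0.9*s^2 - 12.47*s + 24.375 = (s + 3.9)(s^2 - 4.8*s + 6.25). Poles: -3.9, 2.4 + 0.7j, 2.4 - 0.7j. Unstable (2 pole(s) in RHP)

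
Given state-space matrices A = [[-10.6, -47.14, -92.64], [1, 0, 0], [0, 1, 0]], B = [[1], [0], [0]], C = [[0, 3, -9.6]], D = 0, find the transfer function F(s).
F(s) = C(sI - A)⁻¹B + D.
Characteristic polynomial det(sI - A) = s^3 + 10.6*s^2 + 47.14*s + 92.64.
Numerator from C·adj(sI-A)·B + D·det(sI-A) = 3*s - 9.6.
F(s) = (3*s - 9.6)/(s^3 + 10.6*s^2 + 47.14*s + 92.64)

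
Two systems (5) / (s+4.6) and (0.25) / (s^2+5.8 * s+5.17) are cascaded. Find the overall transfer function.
Series: H = H₁ · H₂ = (n₁·n₂)/(d₁·d₂).
Num: n₁·n₂ = 1.25. Den: d₁·d₂ = s^3 + 10.4*s^2 + 31.85*s + 23.782.
H(s) = (1.25)/(s^3 + 10.4*s^2 + 31.85*s + 23.782)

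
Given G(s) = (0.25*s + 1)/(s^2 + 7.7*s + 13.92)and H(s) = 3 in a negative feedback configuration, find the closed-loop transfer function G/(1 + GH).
Closed-loop T = G/(1+GH).
Numerator: G_num * H_den = 0.25*s + 1.
Denominator: G_den * H_den + G_num * H_num = (s^2 + 7.7*s + 13.92) + (0.75*s + 3) = s^2 + 8.45*s + 16.92.
T(s) = (0.25*s + 1)/(s^2 + 8.45*s + 16.92)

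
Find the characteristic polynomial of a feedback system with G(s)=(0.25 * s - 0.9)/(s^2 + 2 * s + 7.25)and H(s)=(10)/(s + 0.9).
Characteristic poly = G_den * H_den + G_num * H_num = (s^3 + 2.9*s^2 + 9.05*s + 6.525) + (2.5*s - 9) = s^3 + 2.9*s^2 + 11.55*s - 2.475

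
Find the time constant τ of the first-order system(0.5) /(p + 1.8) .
First-order system: τ = -1/pole. Pole = -1.8. τ = -1/(-1.8) = 0.5556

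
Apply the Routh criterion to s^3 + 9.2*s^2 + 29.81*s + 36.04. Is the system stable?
Routh array:
s^3: [1, 29.81]; s^2: [9.2, 36.04]; s^1: [25.8926]; s^0: [36.04]
First column: [1, 9.2, 25.8926, 36.04]. Sign changes = 0.
Yes, stable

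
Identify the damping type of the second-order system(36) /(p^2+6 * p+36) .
Standard form: ωn²/(p²+2ζωn·p+ωn²) gives ωn=6, ζ=0.5.
Underdamped (ζ = 0.5 < 1)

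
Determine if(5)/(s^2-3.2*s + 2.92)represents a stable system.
Denominator: s^2 - 3.2*s + 2.92. Poles: 1.6 + 0.6j, 1.6 - 0.6j. All Re(p)<0: No (unstable)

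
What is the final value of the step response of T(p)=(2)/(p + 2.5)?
FVT: lim_{t→∞} y(t) = lim_{p→0} p*Y(p) where Y(p) = T(p)/p.
= lim_{p→0} T(p) = T(0) = num(0)/den(0) = 2/2.5 = 0.8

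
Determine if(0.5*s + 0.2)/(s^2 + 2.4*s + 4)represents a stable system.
Denominator: s^2 + 2.4*s + 4. Poles: -1.2 + 1.6j, -1.2 - 1.6j. All Re(p)<0: Yes (stable)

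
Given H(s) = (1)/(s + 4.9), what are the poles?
Set denominator = 0: s + 4.9 = 0 → Poles: -4.9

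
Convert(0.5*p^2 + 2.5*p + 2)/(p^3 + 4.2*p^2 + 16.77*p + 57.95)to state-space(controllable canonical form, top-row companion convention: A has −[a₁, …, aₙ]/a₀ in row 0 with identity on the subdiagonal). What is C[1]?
Reachable canonical form: C = numerator coefficients (right-aligned, zero-padded to length n).
num = 0.5*p^2 + 2.5*p + 2, C = [[0.5, 2.5, 2]].
C[1] = 2.5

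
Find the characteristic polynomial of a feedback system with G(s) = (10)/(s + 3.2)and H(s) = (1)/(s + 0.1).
Characteristic poly = G_den * H_den + G_num * H_num = (s^2 + 3.3*s + 0.32) + (10) = s^2 + 3.3*s + 10.32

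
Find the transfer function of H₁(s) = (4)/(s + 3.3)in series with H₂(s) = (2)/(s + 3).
Series: H = H₁ · H₂ = (n₁·n₂)/(d₁·d₂).
Num: n₁·n₂ = 8. Den: d₁·d₂ = s^2 + 6.3*s + 9.9.
H(s) = (8)/(s^2 + 6.3*s + 9.9)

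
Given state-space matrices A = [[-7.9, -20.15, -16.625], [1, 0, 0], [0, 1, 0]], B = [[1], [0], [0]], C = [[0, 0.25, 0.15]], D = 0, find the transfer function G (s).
G(s) = C(sI - A)⁻¹B + D.
Characteristic polynomial det(sI - A) = s^3 + 7.9*s^2 + 20.15*s + 16.625.
Numerator from C·adj(sI-A)·B + D·det(sI-A) = 0.25*s + 0.15.
G(s) = (0.25*s + 0.15)/(s^3 + 7.9*s^2 + 20.15*s + 16.625)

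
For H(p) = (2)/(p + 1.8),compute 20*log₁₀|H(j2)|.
Substitute p = j*2: H(j2) = 0.497238 - 0.552486j.
|H(j2)| = sqrt(Re² + Im²) = 0.7433.
20*log₁₀(0.7433) = -2.58 dB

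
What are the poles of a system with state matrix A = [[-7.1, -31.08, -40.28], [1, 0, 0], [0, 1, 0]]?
Eigenvalues solve det(λI - A) = 0.
Characteristic polynomial: λ^3 + 7.1*λ^2 + 31.08*λ + 40.28 = 0.
Factor: (λ + 1.9)(λ^2 + 5.2*λ + 21.2) = 0.
Roots: -1.9, -2.6 + 3.8j, -2.6 - 3.8j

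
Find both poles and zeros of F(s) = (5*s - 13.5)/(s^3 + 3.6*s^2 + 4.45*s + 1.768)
Set denominator = 0: s^3 + 3.6*s^2 + 4.45*s + 1.768 = (s + 0.8)(s^2 + 2.8*s + 2.21) = 0 → Poles: -0.8, -1.4 + 0.5j, -1.4 - 0.5j
Set numerator = 0: 5*s - 13.5 = 0 → Zeros: 2.7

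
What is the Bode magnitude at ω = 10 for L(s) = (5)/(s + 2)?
Substitute s = j*10: L(j10) = 0.0961538 - 0.480769j.
|L(j10)| = sqrt(Re² + Im²) = 0.4903.
20*log₁₀(0.4903) = -6.19 dB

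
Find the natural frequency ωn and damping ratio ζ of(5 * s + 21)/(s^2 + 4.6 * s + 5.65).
Underdamped: complex pole -2.3 + 0.6j. ωn = |pole| = 2.377, ζ = -Re(pole)/ωn = 0.9676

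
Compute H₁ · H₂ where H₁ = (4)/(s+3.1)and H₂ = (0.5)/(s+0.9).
Series: H = H₁ · H₂ = (n₁·n₂)/(d₁·d₂).
Num: n₁·n₂ = 2. Den: d₁·d₂ = s^2 + 4*s + 2.79.
H(s) = (2)/(s^2 + 4*s + 2.79)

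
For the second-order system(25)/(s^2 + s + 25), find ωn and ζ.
Standard form: ωn²/(s²+2ζωn·s+ωn²).
const=25=ωn² → ωn=5, s coeff=1=2ζωn → ζ=0.1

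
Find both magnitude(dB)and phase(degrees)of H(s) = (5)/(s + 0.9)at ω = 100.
Substitute s = j*100: H(j100) = 0.000449964 - 0.049996j.
|H| = 20*log₁₀(sqrt(Re²+Im²)) = -26.02 dB.
∠H = atan2(Im, Re) = -89.48°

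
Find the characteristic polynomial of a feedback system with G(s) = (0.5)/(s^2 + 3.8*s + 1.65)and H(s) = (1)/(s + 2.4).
Characteristic poly = G_den * H_den + G_num * H_num = (s^3 + 6.2*s^2 + 10.77*s + 3.96) + (0.5) = s^3 + 6.2*s^2 + 10.77*s + 4.46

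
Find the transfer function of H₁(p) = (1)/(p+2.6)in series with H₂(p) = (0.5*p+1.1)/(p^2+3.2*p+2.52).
Series: H = H₁ · H₂ = (n₁·n₂)/(d₁·d₂).
Num: n₁·n₂ = 0.5*p + 1.1. Den: d₁·d₂ = p^3 + 5.8*p^2 + 10.84*p + 6.552.
H(p) = (0.5*p + 1.1)/(p^3 + 5.8*p^2 + 10.84*p + 6.552)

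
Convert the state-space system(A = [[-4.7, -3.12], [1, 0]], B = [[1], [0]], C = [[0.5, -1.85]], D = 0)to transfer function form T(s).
T(s) = C(sI - A)⁻¹B + D.
Characteristic polynomial det(sI - A) = s^2 + 4.7*s + 3.12.
Numerator from C·adj(sI-A)·B + D·det(sI-A) = 0.5*s - 1.85.
T(s) = (0.5*s - 1.85)/(s^2 + 4.7*s + 3.12)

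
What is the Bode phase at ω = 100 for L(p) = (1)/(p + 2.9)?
Substitute p = j*100: L(j100) = 0.000289756 - 0.0099916j.
∠L(j100) = atan2(Im, Re) = atan2(-0.0099916, 0.000289756) = -88.34°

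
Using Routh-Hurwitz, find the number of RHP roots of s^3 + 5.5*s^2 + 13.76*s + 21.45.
Routh array:
s^3: [1, 13.76]; s^2: [5.5, 21.45]; s^1: [9.86]; s^0: [21.45]
First column: [1, 5.5, 9.86, 21.45]. Sign changes = RHP roots = 0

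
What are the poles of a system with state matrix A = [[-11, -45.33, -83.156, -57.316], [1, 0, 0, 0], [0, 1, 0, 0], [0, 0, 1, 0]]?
Eigenvalues solve det(λI - A) = 0.
Characteristic polynomial: λ^4 + 11*λ^3 + 45.33*λ^2 + 83.156*λ + 57.316 = 0.
Factor: (λ + 2.3)(λ + 3.5)(λ^2 + 5.2*λ + 7.12) = 0.
Roots: -2.3, -2.6 + 0.6j, -2.6 - 0.6j, -3.5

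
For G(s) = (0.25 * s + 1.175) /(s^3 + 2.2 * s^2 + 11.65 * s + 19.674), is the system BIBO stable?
Denominator: s^3 + 2.2*s^2 + 11.65*s + 19.674 = (s + 1.8)(s^2 + 0.4*s + 10.93). Poles: -0.2 + 3.3j, -0.2 - 3.3j, -1.8. All Re(p)<0: Yes (stable)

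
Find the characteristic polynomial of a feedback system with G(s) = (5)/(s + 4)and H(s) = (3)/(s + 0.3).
Characteristic poly = G_den * H_den + G_num * H_num = (s^2 + 4.3*s + 1.2) + (15) = s^2 + 4.3*s + 16.2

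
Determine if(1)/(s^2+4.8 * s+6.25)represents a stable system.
Denominator: s^2 + 4.8*s + 6.25. Poles: -2.4 + 0.7j, -2.4 - 0.7j. All Re(p)<0: Yes (stable)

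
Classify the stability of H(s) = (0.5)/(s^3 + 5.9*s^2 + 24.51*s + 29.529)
Denominator: s^3 + 5.9*s^2 + 24.51*s + 29.529 = (s + 1.7)(s^2 + 4.2*s + 17.37). Poles: -1.7, -2.1 + 3.6j, -2.1 - 3.6j. Stable (all poles in LHP)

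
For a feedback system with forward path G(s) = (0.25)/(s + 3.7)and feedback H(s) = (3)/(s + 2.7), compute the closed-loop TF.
Closed-loop T = G/(1+GH).
Numerator: G_num * H_den = 0.25*s + 0.675.
Denominator: G_den * H_den + G_num * H_num = (s^2 + 6.4*s + 9.99) + (0.75) = s^2 + 6.4*s + 10.74.
T(s) = (0.25*s + 0.675)/(s^2 + 6.4*s + 10.74)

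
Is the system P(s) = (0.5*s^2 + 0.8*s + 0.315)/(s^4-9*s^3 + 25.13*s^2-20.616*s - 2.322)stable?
Denominator: s^4 - 9*s^3 + 25.13*s^2 - 20.616*s - 2.322 = (s - 3)(s - 1.8)(s - 4.3)(s + 0.1). Poles: -0.1, 1.8, 3, 4.3. All Re(p)<0: No (unstable)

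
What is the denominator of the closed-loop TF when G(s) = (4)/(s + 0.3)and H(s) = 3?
Characteristic poly = G_den * H_den + G_num * H_num = (s + 0.3) + (12) = s + 12.3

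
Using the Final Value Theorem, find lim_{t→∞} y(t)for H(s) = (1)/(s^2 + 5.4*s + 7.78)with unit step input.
FVT: lim_{t→∞} y(t) = lim_{s→0} s*Y(s) where Y(s) = H(s)/s.
= lim_{s→0} H(s) = H(0) = num(0)/den(0) = 1/7.78 = 0.1285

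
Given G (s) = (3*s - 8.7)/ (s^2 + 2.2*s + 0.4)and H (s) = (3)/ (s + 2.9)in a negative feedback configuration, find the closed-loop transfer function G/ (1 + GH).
Closed-loop T = G/(1+GH).
Numerator: G_num * H_den = 3*s^2 - 25.23.
Denominator: G_den * H_den + G_num * H_num = (s^3 + 5.1*s^2 + 6.78*s + 1.16) + (9*s - 26.1) = s^3 + 5.1*s^2 + 15.78*s - 24.94.
T(s) = (3*s^2 - 25.23)/(s^3 + 5.1*s^2 + 15.78*s - 24.94)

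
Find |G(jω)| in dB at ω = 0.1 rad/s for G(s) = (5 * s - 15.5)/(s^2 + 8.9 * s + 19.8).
Substitute s = j*0.1: G(j0.1) = -0.780509 + 0.0603665j.
|G(j0.1)| = sqrt(Re² + Im²) = 0.7828.
20*log₁₀(0.7828) = -2.13 dB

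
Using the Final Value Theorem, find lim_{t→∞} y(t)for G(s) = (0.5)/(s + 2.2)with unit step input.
FVT: lim_{t→∞} y(t) = lim_{s→0} s*Y(s) where Y(s) = G(s)/s.
= lim_{s→0} G(s) = G(0) = num(0)/den(0) = 0.5/2.2 = 0.2273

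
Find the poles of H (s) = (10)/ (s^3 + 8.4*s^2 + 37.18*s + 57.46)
Set denominator = 0: s^3 + 8.4*s^2 + 37.18*s + 57.46 = (s + 2.6)(s^2 + 5.8*s + 22.1) = 0 → Poles: -2.6, -2.9 + 3.7j, -2.9 - 3.7j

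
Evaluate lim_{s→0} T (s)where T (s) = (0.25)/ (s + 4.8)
DC gain = T(0) = num(0)/den(0) = 0.25/4.8 = 0.05208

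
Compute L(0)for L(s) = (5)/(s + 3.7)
DC gain = L(0) = num(0)/den(0) = 5/3.7 = 1.351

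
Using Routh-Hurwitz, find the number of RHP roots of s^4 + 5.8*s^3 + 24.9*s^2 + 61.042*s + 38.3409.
Routh array:
s^4: [1, 24.9, 38.3409]; s^3: [5.8, 61.042]; s^2: [14.3755, 38.3409]; s^1: [45.5728]; s^0: [38.3409]
First column: [1, 5.8, 14.3755, 45.5728, 38.3409]. Sign changes = RHP roots = 0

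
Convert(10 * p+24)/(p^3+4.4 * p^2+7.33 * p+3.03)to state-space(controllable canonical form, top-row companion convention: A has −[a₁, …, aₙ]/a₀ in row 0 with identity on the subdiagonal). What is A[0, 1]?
Reachable canonical form for den = p^3 + 4.4*p^2 + 7.33*p + 3.03: top row of A = -[a₁,a₂,...,aₙ]/a₀, ones on the subdiagonal, zeros elsewhere.
A = [[-4.4, -7.33, -3.03], [1, 0, 0], [0, 1, 0]].
A[0,1] = -7.33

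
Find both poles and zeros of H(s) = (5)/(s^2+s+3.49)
Set denominator = 0: s^2 + s + 3.49 = 0 → Poles: -0.5 + 1.8j, -0.5 - 1.8j
Numerator is a nonzero constant (5) → Zeros: none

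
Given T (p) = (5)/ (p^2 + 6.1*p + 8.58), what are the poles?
Set denominator = 0: p^2 + 6.1*p + 8.58 = (p + 3.9)(p + 2.2) = 0 → Poles: -2.2, -3.9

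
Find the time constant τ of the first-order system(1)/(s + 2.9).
First-order system: τ = -1/pole. Pole = -2.9. τ = -1/(-2.9) = 0.3448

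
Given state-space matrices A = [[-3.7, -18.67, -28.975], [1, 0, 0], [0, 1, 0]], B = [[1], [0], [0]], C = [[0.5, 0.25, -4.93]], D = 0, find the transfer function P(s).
P(s) = C(sI - A)⁻¹B + D.
Characteristic polynomial det(sI - A) = s^3 + 3.7*s^2 + 18.67*s + 28.975.
Numerator from C·adj(sI-A)·B + D·det(sI-A) = 0.5*s^2 + 0.25*s - 4.93.
P(s) = (0.5*s^2 + 0.25*s - 4.93)/(s^3 + 3.7*s^2 + 18.67*s + 28.975)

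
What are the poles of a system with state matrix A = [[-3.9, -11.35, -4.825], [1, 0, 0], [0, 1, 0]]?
Eigenvalues solve det(λI - A) = 0.
Characteristic polynomial: λ^3 + 3.9*λ^2 + 11.35*λ + 4.825 = 0.
Factor: (λ + 0.5)(λ^2 + 3.4*λ + 9.65) = 0.
Roots: -0.5, -1.7 + 2.6j, -1.7 - 2.6j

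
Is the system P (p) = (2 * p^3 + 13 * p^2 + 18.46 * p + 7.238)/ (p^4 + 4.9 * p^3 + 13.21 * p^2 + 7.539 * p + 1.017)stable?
Denominator: p^4 + 4.9*p^3 + 13.21*p^2 + 7.539*p + 1.017 = (p + 0.5)(p + 0.2)(p^2 + 4.2*p + 10.17). Poles: -0.2, -0.5, -2.1 + 2.4j, -2.1 - 2.4j. All Re(p)<0: Yes (stable)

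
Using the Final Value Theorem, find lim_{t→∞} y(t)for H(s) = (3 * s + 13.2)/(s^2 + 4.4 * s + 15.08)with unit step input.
FVT: lim_{t→∞} y(t) = lim_{s→0} s*Y(s) where Y(s) = H(s)/s.
= lim_{s→0} H(s) = H(0) = num(0)/den(0) = 13.2/15.08 = 0.8753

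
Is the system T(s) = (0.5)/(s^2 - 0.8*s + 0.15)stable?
Denominator: s^2 - 0.8*s + 0.15 = (s - 0.5)(s - 0.3). Poles: 0.3, 0.5. All Re(p)<0: No (unstable)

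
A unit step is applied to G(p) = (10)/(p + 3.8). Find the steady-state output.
FVT: lim_{t→∞} y(t) = lim_{p→0} p*Y(p) where Y(p) = G(p)/p.
= lim_{p→0} G(p) = G(0) = num(0)/den(0) = 10/3.8 = 2.632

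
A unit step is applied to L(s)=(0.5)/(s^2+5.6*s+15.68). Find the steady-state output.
FVT: lim_{t→∞} y(t) = lim_{s→0} s*Y(s) where Y(s) = L(s)/s.
= lim_{s→0} L(s) = L(0) = num(0)/den(0) = 0.5/15.68 = 0.03189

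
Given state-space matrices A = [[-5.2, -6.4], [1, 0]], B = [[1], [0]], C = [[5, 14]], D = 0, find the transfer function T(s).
T(s) = C(sI - A)⁻¹B + D.
Characteristic polynomial det(sI - A) = s^2 + 5.2*s + 6.4.
Numerator from C·adj(sI-A)·B + D·det(sI-A) = 5*s + 14.
T(s) = (5*s + 14)/(s^2 + 5.2*s + 6.4)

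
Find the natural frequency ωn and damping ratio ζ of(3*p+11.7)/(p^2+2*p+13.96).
Underdamped: complex pole -1 + 3.6j. ωn = |pole| = 3.736, ζ = -Re(pole)/ωn = 0.2676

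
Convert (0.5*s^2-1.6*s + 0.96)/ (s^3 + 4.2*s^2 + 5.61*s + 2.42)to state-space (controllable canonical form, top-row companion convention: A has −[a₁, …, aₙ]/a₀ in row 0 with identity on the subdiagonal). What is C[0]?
Reachable canonical form: C = numerator coefficients (right-aligned, zero-padded to length n).
num = 0.5*s^2 - 1.6*s + 0.96, C = [[0.5, -1.6, 0.96]].
C[0] = 0.5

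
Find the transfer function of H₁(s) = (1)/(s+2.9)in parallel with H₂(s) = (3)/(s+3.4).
Parallel: H = H₁ + H₂ = (n₁·d₂ + n₂·d₁)/(d₁·d₂).
n₁·d₂ = s + 3.4. n₂·d₁ = 3*s + 8.7. Sum = 4*s + 12.1. d₁·d₂ = s^2 + 6.3*s + 9.86.
H(s) = (4*s + 12.1)/(s^2 + 6.3*s + 9.86)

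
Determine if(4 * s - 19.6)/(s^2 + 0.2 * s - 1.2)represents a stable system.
Denominator: s^2 + 0.2*s - 1.2 = (s - 1)(s + 1.2). Poles: -1.2, 1. All Re(p)<0: No (unstable)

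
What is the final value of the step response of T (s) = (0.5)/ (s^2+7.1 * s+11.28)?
FVT: lim_{t→∞} y(t) = lim_{s→0} s*Y(s) where Y(s) = T(s)/s.
= lim_{s→0} T(s) = T(0) = num(0)/den(0) = 0.5/11.28 = 0.04433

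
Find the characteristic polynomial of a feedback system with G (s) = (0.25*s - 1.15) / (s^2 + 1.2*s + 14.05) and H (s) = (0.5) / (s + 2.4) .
Characteristic poly = G_den * H_den + G_num * H_num = (s^3 + 3.6*s^2 + 16.93*s + 33.72) + (0.125*s - 0.575) = s^3 + 3.6*s^2 + 17.055*s + 33.145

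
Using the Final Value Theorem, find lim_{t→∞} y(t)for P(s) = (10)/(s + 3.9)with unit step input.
FVT: lim_{t→∞} y(t) = lim_{s→0} s*Y(s) where Y(s) = P(s)/s.
= lim_{s→0} P(s) = P(0) = num(0)/den(0) = 10/3.9 = 2.564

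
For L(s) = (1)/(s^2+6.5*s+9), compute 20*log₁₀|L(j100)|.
Substitute s = j*100: L(j100) = -9.96682e-05 - 6.48427e-06j.
|L(j100)| = sqrt(Re² + Im²) = 9.988e-05.
20*log₁₀(9.988e-05) = -80.01 dB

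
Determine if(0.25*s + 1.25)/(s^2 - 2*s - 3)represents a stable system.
Denominator: s^2 - 2*s - 3 = (s - 3)(s + 1). Poles: -1, 3. All Re(p)<0: No (unstable)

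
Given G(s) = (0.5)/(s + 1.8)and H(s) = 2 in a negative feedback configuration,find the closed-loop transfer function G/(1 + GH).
Closed-loop T = G/(1+GH).
Numerator: G_num * H_den = 0.5.
Denominator: G_den * H_den + G_num * H_num = (s + 1.8) + (1) = s + 2.8.
T(s) = (0.5)/(s + 2.8)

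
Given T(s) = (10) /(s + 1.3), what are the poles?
Set denominator = 0: s + 1.3 = 0 → Poles: -1.3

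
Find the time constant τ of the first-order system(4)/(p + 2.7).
First-order system: τ = -1/pole. Pole = -2.7. τ = -1/(-2.7) = 0.3704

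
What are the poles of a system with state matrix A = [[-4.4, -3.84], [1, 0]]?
Eigenvalues solve det(λI - A) = 0.
Characteristic polynomial: λ^2 + 4.4*λ + 3.84 = 0.
Factor: (λ + 3.2)(λ + 1.2) = 0.
Roots: -1.2, -3.2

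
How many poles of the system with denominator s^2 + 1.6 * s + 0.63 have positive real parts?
s^2 + 1.6*s + 0.63 = (s + 0.9)(s + 0.7). Poles: -0.7, -0.9. RHP poles (Re>0): 0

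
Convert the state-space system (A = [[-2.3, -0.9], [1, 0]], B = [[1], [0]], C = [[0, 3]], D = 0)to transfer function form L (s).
L(s) = C(sI - A)⁻¹B + D.
Characteristic polynomial det(sI - A) = s^2 + 2.3*s + 0.9.
Numerator from C·adj(sI-A)·B + D·det(sI-A) = 3.
L(s) = (3)/(s^2 + 2.3*s + 0.9)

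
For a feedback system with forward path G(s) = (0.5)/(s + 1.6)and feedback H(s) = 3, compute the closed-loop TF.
Closed-loop T = G/(1+GH).
Numerator: G_num * H_den = 0.5.
Denominator: G_den * H_den + G_num * H_num = (s + 1.6) + (1.5) = s + 3.1.
T(s) = (0.5)/(s + 3.1)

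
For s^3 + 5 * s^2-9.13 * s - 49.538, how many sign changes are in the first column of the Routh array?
Routh array:
s^3: [1, -9.13]; s^2: [5, -49.538]; s^1: [0.7776]; s^0: [-49.538]
First column: [1, 5, 0.7776, -49.538]. Sign changes = 1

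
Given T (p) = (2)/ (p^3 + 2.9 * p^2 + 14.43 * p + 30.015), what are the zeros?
Numerator is a nonzero constant (2) → Zeros: none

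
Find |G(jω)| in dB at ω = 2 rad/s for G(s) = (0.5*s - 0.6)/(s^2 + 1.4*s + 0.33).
Substitute s = j*2: G(j2) = 0.234738 - 0.0933882j.
|G(j2)| = sqrt(Re² + Im²) = 0.2526.
20*log₁₀(0.2526) = -11.95 dB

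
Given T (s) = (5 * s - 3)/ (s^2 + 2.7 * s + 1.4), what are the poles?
Set denominator = 0: s^2 + 2.7*s + 1.4 = (s + 2)(s + 0.7) = 0 → Poles: -0.7, -2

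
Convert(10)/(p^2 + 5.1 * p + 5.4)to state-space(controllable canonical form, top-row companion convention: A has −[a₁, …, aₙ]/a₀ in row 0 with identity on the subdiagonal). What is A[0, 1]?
Reachable canonical form for den = p^2 + 5.1*p + 5.4: top row of A = -[a₁,a₂,...,aₙ]/a₀, ones on the subdiagonal, zeros elsewhere.
A = [[-5.1, -5.4], [1, 0]].
A[0,1] = -5.4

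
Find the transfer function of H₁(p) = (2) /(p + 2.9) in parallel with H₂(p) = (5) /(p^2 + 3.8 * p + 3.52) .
Parallel: H = H₁ + H₂ = (n₁·d₂ + n₂·d₁)/(d₁·d₂).
n₁·d₂ = 2*p^2 + 7.6*p + 7.04. n₂·d₁ = 5*p + 14.5. Sum = 2*p^2 + 12.6*p + 21.54. d₁·d₂ = p^3 + 6.7*p^2 + 14.54*p + 10.208.
H(p) = (2*p^2 + 12.6*p + 21.54)/(p^3 + 6.7*p^2 + 14.54*p + 10.208)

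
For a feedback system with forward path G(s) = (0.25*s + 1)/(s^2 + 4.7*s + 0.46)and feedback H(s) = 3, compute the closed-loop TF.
Closed-loop T = G/(1+GH).
Numerator: G_num * H_den = 0.25*s + 1.
Denominator: G_den * H_den + G_num * H_num = (s^2 + 4.7*s + 0.46) + (0.75*s + 3) = s^2 + 5.45*s + 3.46.
T(s) = (0.25*s + 1)/(s^2 + 5.45*s + 3.46)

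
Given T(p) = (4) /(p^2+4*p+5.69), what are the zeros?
Numerator is a nonzero constant (4) → Zeros: none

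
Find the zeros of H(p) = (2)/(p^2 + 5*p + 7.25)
Numerator is a nonzero constant (2) → Zeros: none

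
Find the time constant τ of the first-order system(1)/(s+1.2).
First-order system: τ = -1/pole. Pole = -1.2. τ = -1/(-1.2) = 0.8333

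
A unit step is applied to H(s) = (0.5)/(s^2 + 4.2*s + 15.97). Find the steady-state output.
FVT: lim_{t→∞} y(t) = lim_{s→0} s*Y(s) where Y(s) = H(s)/s.
= lim_{s→0} H(s) = H(0) = num(0)/den(0) = 0.5/15.97 = 0.03131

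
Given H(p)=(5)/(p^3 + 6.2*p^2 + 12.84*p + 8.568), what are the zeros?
Numerator is a nonzero constant (5) → Zeros: none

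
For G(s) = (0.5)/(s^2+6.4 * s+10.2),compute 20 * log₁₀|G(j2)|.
Substitute s = j*2: G(j2) = 0.0153253 - 0.0316393j.
|G(j2)| = sqrt(Re² + Im²) = 0.03516.
20*log₁₀(0.03516) = -29.08 dB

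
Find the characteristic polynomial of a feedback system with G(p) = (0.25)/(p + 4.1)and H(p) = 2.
Characteristic poly = G_den * H_den + G_num * H_num = (p + 4.1) + (0.5) = p + 4.6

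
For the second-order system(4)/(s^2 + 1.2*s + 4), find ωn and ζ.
Standard form: ωn²/(s²+2ζωn·s+ωn²).
const=4=ωn² → ωn=2, s coeff=1.2=2ζωn → ζ=0.3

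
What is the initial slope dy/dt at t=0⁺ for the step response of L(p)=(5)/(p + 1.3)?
IVT: y'(0⁺) = lim_{p→∞} p²·Y(p) = lim_{p→∞} p·L(p).
deg(num) = 0, deg(den) = 1, relative degree = 1, so p·L(p) → (leading num)/(leading den) = 5/1 = 5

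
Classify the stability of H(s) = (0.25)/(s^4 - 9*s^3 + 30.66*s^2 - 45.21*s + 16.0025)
Denominator: s^4 - 9*s^3 + 30.66*s^2 - 45.21*s + 16.0025 = (s - 3.7)(s - 0.5)(s^2 - 4.8*s + 8.65). Poles: 0.5, 2.4 + 1.7j, 2.4 - 1.7j, 3.7. Unstable (4 pole(s) in RHP)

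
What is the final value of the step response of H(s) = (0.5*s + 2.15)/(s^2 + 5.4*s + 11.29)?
FVT: lim_{t→∞} y(t) = lim_{s→0} s*Y(s) where Y(s) = H(s)/s.
= lim_{s→0} H(s) = H(0) = num(0)/den(0) = 2.15/11.29 = 0.1904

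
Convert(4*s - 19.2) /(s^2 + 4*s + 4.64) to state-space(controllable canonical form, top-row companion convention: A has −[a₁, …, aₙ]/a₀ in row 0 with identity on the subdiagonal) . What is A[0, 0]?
Reachable canonical form for den = s^2 + 4*s + 4.64: top row of A = -[a₁,a₂,...,aₙ]/a₀, ones on the subdiagonal, zeros elsewhere.
A = [[-4, -4.64], [1, 0]].
A[0,0] = -4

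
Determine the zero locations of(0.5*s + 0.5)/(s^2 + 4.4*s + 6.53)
Set numerator = 0: 0.5*s + 0.5 = 0 → Zeros: -1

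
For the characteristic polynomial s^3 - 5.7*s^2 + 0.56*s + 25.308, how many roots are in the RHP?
s^3 - 5.7*s^2 + 0.56*s + 25.308 = (s - 3.8)(s - 3.7)(s + 1.8). Poles: -1.8, 3.7, 3.8. RHP poles (Re>0): 2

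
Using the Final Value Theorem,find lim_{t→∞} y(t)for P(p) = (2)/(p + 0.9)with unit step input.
FVT: lim_{t→∞} y(t) = lim_{p→0} p*Y(p) where Y(p) = P(p)/p.
= lim_{p→0} P(p) = P(0) = num(0)/den(0) = 2/0.9 = 2.222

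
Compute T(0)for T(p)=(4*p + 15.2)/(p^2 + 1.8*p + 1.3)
DC gain = T(0) = num(0)/den(0) = 15.2/1.3 = 11.69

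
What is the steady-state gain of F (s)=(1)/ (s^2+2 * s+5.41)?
DC gain = F(0) = num(0)/den(0) = 1/5.41 = 0.1848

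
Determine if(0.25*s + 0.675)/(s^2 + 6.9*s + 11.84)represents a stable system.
Denominator: s^2 + 6.9*s + 11.84 = (s + 3.7)(s + 3.2). Poles: -3.2, -3.7. All Re(p)<0: Yes (stable)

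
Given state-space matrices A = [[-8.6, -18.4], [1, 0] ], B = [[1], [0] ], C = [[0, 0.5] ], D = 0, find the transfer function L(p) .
L(p) = C(pI - A)⁻¹B + D.
Characteristic polynomial det(pI - A) = p^2 + 8.6*p + 18.4.
Numerator from C·adj(pI-A)·B + D·det(pI-A) = 0.5.
L(p) = (0.5)/(p^2 + 8.6*p + 18.4)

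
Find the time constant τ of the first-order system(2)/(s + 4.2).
First-order system: τ = -1/pole. Pole = -4.2. τ = -1/(-4.2) = 0.2381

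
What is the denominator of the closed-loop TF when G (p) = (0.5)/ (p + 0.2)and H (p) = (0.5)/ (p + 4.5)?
Characteristic poly = G_den * H_den + G_num * H_num = (p^2 + 4.7*p + 0.9) + (0.25) = p^2 + 4.7*p + 1.15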